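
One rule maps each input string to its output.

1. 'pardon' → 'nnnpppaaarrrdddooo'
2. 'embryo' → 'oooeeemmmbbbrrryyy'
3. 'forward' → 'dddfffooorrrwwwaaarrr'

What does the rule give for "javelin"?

The pattern: move the last character to the front, then repeat every character 3 times.
Starting from "javelin": after the first operation, "njaveli"; after the second, "nnnjjjaaavvveeellliii".

nnnjjjaaavvveeellliii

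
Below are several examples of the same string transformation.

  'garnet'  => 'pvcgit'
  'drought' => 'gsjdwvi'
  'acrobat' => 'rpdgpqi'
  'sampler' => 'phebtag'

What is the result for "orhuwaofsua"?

gdjwpludjhp

Each output is the input with this applied: shift every letter 11 places backward in the alphabet (wrapping around), then swap each adjacent pair of characters (1↔2, 3↔4, ...).
Working it through for "orhuwaofsua": intermediate "dgwjlpduhjp", final "gdjwpludjhp".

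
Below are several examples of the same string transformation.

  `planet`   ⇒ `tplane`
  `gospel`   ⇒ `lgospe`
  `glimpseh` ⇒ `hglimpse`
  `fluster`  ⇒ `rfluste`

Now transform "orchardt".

torchard

Each output is the input with this applied: move the last character to the front.
For "orchardt" the result is "torchard".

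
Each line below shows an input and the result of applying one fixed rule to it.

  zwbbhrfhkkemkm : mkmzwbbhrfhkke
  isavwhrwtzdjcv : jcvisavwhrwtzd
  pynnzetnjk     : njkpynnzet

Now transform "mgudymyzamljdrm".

drmmgudymyzamlj

Rule — move the last 3 characters to the front (rotate right by 3).
Doing the same to "mgudymyzamljdrm": "drmmgudymyzamlj".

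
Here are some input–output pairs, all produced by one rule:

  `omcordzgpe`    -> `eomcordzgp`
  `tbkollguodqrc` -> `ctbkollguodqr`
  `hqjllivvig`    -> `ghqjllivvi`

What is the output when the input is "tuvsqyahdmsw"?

The rule is to move the last character to the front.
For "tuvsqyahdmsw" the result is "wtuvsqyahdms".

wtuvsqyahdms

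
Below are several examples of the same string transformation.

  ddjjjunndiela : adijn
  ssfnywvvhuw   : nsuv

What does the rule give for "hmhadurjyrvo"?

ahrr

The pattern: keep one character in every 3, starting at position 1 (positions 1st, 4th, 7th, ...), then sort the characters into alphabetical order.
Working it through for "hmhadurjyrvo": intermediate "harr", final "ahrr".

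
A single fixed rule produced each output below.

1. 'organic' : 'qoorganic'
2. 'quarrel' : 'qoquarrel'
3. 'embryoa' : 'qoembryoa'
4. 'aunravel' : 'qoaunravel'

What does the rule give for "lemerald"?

Each output is the input with this applied: prepend "qo".
"lemerald" → "qolemerald".

qolemerald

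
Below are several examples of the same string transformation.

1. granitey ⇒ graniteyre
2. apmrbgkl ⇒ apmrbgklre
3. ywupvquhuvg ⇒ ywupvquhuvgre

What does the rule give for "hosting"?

hostingre

The transformation: append "re".
Doing the same to "hosting": "hostingre".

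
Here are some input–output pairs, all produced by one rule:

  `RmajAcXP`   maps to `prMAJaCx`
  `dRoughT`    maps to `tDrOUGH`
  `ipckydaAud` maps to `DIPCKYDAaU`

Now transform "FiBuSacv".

VfIbUsAC

Looking at the pairs, the operation is to flip the case of every letter, then move the last character to the front.
"FiBuSacv" → "fIbUsACV" → "VfIbUsAC".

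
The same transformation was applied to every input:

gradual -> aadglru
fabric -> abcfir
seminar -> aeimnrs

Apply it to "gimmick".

cgiikmm

Rule — sort the characters into alphabetical order.
"gimmick" → "cgiikmm".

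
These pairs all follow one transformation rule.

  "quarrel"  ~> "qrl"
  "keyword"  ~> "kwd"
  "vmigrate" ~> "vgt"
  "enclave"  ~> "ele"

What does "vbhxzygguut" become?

vxgu

Looking at the pairs, the operation is to keep one character in every 3, starting at position 1 (positions 1st, 4th, 7th, ...).
For "vbhxzygguut" the result is "vxgu".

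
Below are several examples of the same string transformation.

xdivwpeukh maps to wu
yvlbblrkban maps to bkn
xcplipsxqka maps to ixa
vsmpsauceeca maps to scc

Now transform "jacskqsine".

Each output is the input with this applied: delete the first 3 characters, then keep one character in every 3, starting at position 2 (positions 2nd, 5th, 8th, ...).
For "jacskqsine", step one produces "skqsine"; step two turns that into "ki".

ki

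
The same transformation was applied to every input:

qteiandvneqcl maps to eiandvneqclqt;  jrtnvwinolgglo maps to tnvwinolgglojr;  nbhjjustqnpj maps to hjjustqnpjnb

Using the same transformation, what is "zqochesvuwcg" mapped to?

The pattern: move the first 2 characters to the end (rotate left by 2).
Doing the same to "zqochesvuwcg": "ochesvuwcgzq".

ochesvuwcgzq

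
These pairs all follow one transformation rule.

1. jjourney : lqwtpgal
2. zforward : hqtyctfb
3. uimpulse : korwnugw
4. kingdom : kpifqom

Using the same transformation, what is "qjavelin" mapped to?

The rule is to move the first character to the end, then shift every letter 2 places forward in the alphabet (wrapping around).
So "qjavelin" becomes "lcxgnkps".

lcxgnkps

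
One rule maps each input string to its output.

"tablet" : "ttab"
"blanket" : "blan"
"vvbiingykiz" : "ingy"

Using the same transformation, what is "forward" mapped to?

forw

What's happening: move the last 3 characters to the front (rotate right by 3), then keep only the last 4 characters.
Starting from "forward": after the first operation, "ardforw"; after the second, "forw".
(Check on "vvbiingykiz": → "kizvvbiingy" → "ingy" ✓)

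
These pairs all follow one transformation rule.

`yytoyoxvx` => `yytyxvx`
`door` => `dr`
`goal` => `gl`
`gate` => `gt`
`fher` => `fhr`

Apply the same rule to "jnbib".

jnbb

Looking at the pairs, the operation is to remove every vowel.
Applying that to "jnbib" gives "jnbb".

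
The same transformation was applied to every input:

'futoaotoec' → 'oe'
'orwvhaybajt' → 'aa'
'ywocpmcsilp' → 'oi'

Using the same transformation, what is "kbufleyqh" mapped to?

Looking at the pairs, the operation is to keep one character in every 3, starting at position 3 (positions 3rd, 6th, 9th, ...), then keep only the vowels.
Starting from "kbufleyqh": after the first operation, "ueh"; after the second, "ue".

ue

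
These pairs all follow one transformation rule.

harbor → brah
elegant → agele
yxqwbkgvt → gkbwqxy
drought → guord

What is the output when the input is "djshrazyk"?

zarhsjd

The transformation: reverse the string, then delete the first 2 characters.
For "djshrazyk", step one produces "kyzarhsjd"; step two turns that into "zarhsjd".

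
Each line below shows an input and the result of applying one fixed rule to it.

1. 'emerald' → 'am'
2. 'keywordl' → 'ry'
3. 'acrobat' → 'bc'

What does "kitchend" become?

et

Rule — reverse the string, then keep one character in every 3, starting at position 3 (positions 3rd, 6th, 9th, ...).
"kitchend" → "et".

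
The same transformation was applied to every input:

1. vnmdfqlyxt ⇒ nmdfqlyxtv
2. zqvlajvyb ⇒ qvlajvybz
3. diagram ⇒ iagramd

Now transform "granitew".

Rule — move the first character to the end.
On "granitew" that produces "ranitewg".

ranitewg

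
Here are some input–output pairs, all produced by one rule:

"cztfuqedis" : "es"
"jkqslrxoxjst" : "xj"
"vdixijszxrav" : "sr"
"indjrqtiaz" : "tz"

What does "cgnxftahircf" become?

Rule — keep one character in every 3, starting at position 1 (positions 1st, 4th, 7th, ...), then delete the first 2 characters.
For "cgnxftahircf", step one produces "cxar"; step two turns that into "ar".

ar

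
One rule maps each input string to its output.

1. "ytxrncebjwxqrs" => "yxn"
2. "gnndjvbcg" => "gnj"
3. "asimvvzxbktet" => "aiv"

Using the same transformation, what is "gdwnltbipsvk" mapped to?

gwl

The transformation: keep every other character starting from the first (positions 1st, 3rd, 5th, ...), then keep only the first 3 characters.
Starting from "gdwnltbipsvk": after the first operation, "gwlbpv"; after the second, "gwl".
(Check on "gnndjvbcg": → "gnjbg" → "gnj" ✓)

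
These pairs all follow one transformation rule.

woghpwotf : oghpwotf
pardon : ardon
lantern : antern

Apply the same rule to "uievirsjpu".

Rule — delete the first character.
On "uievirsjpu" that produces "ievirsjpu".

ievirsjpu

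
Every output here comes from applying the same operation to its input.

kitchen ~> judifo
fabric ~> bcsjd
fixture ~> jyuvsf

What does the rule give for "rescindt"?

ftdjoeu

The transformation: shift every letter 1 place forward in the alphabet (wrapping around), then delete the first character.
Working it through for "rescindt": intermediate "sftdjoeu", final "ftdjoeu".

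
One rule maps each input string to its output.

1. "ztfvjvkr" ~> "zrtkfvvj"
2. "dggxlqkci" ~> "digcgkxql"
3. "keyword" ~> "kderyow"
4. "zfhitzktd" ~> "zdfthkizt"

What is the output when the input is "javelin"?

The pattern: take characters alternately from the front and the back (1st, last, 2nd, 2nd-last, ...).
Doing the same to "javelin": "jnaivle".

jnaivle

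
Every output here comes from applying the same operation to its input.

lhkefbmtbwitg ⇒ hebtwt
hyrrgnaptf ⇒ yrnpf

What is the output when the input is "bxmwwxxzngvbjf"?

xwxzgbf

Looking at the pairs, the operation is to keep every other character starting from the second (positions 2nd, 4th, 6th, ...).
Applying that to "bxmwwxxzngvbjf" gives "xwxzgbf".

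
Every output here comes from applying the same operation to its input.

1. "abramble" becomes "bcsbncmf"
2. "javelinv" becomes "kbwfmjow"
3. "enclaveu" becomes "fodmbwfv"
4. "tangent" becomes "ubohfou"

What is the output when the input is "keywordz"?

What's happening: shift every letter 1 place forward in the alphabet (wrapping around).
So "keywordz" becomes "lfzxpsea".

lfzxpsea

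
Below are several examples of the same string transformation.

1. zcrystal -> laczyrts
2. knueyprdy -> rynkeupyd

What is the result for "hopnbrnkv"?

The transformation: swap each adjacent pair of characters (1↔2, 3↔4, ...), then move the last 2 characters to the front (rotate right by 2).
Applying both steps to "hopnbrnkv": "ohnprbknv", then "nvohnprbk".

nvohnprbk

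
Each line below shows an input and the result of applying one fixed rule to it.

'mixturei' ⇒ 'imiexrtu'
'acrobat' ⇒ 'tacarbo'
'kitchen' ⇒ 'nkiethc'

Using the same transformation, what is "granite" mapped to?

egrtain

Each output is the input with this applied: swap the first and last characters, then take characters alternately from the front and the back (1st, last, 2nd, 2nd-last, ...).
Working it through for "granite": intermediate "eranitg", final "egrtain".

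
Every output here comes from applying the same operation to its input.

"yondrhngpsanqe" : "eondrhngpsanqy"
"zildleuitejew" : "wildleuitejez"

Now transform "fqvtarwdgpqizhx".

xqvtarwdgpqizhf

What's happening: swap the first and last characters.
Applying that to "fqvtarwdgpqizhx" gives "xqvtarwdgpqizhf".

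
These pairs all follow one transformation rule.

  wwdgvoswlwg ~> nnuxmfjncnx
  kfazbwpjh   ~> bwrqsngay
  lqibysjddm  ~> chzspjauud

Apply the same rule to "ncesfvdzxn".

etvjwmuqoe

Each output is the input with this applied: shift every letter 9 places backward in the alphabet (wrapping around).
So "ncesfvdzxn" becomes "etvjwmuqoe".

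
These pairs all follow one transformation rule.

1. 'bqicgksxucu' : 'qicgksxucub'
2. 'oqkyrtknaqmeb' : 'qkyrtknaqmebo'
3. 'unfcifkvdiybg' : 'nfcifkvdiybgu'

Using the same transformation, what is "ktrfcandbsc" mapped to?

What's happening: move the first character to the end.
For "ktrfcandbsc" the result is "trfcandbsck".

trfcandbsck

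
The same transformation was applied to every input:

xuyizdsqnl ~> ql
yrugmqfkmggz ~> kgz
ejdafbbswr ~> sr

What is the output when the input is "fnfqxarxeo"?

The transformation: keep every other character starting from the second (positions 2nd, 4th, 6th, ...), then delete the first 3 characters.
On "fnfqxarxeo": the first step gives "nqaxo", and the second then gives "xo".
(Check on "ejdafbbswr": → "jabsr" → "sr" ✓)

xo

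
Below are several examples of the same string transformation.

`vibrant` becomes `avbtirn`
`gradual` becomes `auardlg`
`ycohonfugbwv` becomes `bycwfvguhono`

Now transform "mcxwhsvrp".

cxhwmvpsr

The rule is to sort the characters into alphabetical order, then take characters alternately from the front and the back (1st, last, 2nd, 2nd-last, ...).
Applying both steps to "mcxwhsvrp": "chmprsvwx", then "cxhwmvpsr".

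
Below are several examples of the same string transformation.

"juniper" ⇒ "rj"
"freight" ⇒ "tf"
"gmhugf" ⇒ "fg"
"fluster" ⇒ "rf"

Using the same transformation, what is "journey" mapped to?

yj

The pattern: move the last character to the front, then keep only the first 2 characters.
For "journey", step one produces "yjourne"; step two turns that into "yj".
(Check on "juniper": → "rjunipe" → "rj" ✓)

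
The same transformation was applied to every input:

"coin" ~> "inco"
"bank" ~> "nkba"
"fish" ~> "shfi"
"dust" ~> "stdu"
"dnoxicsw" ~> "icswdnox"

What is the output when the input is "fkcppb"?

The rule is to swap the front and back halves of the string.
"fkcppb" → "ppbfkc".

ppbfkc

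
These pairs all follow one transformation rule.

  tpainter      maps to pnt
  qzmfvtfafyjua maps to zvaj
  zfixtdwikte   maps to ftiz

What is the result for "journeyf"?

Looking at the pairs, the operation is to swap the first and last characters, then keep one character in every 3, starting at position 2 (positions 2nd, 5th, 8th, ...).
Working it through for "journeyf": intermediate "fourneyj", final "onj".
(Check on "qzmfvtfafyjua": → "azmfvtfafyjuq" → "zvaj" ✓)

onj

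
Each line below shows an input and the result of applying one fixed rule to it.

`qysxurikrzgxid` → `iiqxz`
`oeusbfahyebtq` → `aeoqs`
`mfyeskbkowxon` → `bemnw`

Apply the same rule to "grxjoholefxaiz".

Rule — keep one character in every 3, starting at position 1 (positions 1st, 4th, 7th, ...), then sort the characters into alphabetical order.
"grxjoholefxaiz" → "gjofi" → "fgijo".

fgijo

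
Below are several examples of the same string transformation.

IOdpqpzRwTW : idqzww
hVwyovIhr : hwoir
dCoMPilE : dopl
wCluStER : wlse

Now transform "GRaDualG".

Each output is the input with this applied: keep every other character starting from the first (positions 1st, 3rd, 5th, ...), then convert every letter to lowercase.
"GRaDualG" → "Gaul" → "gaul".

gaul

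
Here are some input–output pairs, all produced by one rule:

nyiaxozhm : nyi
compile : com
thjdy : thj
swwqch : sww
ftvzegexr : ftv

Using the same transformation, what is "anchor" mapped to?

anc

Each output is the input with this applied: keep only the first 3 characters.
For "anchor" the result is "anc".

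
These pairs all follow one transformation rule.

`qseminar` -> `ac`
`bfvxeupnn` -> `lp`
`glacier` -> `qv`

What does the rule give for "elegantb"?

Each output is the input with this applied: shift every letter 10 places forward in the alphabet (wrapping around), then keep only the first 2 characters.
Applying both steps to "elegantb": "ovoqkxdl", then "ov".

ov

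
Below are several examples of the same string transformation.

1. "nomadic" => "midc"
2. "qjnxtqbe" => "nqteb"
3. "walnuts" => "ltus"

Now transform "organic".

ginc

What's happening: swap each adjacent pair of characters (1↔2, 3↔4, ...), then delete the first 3 characters.
"organic" → "roaginc" → "ginc".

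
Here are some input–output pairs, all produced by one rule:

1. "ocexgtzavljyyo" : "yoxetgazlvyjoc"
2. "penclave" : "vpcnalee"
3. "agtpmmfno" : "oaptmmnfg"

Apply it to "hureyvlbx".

xhervyblu

Each output is the input with this applied: swap each adjacent pair of characters (1↔2, 3↔4, ...), then swap the first and last characters.
On "hureyvlbx": the first step gives "uhervyblx", and the second then gives "xhervyblu".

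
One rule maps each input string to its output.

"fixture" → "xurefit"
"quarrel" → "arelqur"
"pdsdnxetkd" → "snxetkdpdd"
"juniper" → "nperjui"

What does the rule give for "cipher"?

What's happening: move the first 3 characters to the end (rotate left by 3), then swap the first and last characters.
Applying both steps to "cipher": "hercip", then "percih".

percih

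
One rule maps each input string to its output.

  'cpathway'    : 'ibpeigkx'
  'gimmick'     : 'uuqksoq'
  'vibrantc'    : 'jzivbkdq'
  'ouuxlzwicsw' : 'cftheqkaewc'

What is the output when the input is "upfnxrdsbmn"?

nvfzlajuvcx

The pattern: move the first 2 characters to the end (rotate left by 2), then shift every letter 8 places forward in the alphabet (wrapping around).
On "upfnxrdsbmn": the first step gives "fnxrdsbmnup", and the second then gives "nvfzlajuvcx".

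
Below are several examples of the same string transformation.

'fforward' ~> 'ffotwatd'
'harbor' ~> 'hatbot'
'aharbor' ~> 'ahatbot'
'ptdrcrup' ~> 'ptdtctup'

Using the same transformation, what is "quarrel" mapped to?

quattel

In each case the input is transformed by: replace every "r" with "t".
On "quarrel" that produces "quattel".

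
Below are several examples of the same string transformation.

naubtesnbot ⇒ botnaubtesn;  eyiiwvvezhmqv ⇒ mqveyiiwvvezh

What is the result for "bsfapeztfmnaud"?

audbsfapeztfmn

Rule — move the last 3 characters to the front (rotate right by 3).
Doing the same to "bsfapeztfmnaud": "audbsfapeztfmn".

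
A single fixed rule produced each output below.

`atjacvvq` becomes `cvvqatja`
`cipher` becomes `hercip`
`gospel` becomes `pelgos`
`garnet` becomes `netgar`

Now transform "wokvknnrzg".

The rule is to swap the front and back halves of the string.
For "wokvknnrzg" the result is "nnrzgwokvk".

nnrzgwokvk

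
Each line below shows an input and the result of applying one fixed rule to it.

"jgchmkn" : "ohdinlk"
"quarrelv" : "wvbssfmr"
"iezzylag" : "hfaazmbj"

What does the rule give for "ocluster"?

The transformation: swap the first and last characters, then shift every letter 1 place forward in the alphabet (wrapping around).
Starting from "ocluster": after the first operation, "rclusteo"; after the second, "sdmvtufp".

sdmvtufp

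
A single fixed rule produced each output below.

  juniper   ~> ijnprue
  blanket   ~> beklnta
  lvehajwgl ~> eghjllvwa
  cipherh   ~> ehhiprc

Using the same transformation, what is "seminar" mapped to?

The pattern: sort the characters into alphabetical order, then move the first character to the end.
Working it through for "seminar": intermediate "aeimnrs", final "eimnrsa".

eimnrsa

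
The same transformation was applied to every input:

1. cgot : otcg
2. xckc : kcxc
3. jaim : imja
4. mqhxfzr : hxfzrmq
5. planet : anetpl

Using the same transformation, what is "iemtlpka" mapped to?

Looking at the pairs, the operation is to move the first 2 characters to the end (rotate left by 2).
Applying that to "iemtlpka" gives "mtlpkaie".

mtlpkaie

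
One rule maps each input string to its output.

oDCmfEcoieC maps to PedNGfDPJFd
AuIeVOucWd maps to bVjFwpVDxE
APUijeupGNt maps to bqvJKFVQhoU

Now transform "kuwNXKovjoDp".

LVXoylPWKPeQ

In each case the input is transformed by: flip the case of every letter, then shift every letter 1 place forward in the alphabet (wrapping around).
For "kuwNXKovjoDp", step one produces "KUWnxkOVJOdP"; step two turns that into "LVXoylPWKPeQ".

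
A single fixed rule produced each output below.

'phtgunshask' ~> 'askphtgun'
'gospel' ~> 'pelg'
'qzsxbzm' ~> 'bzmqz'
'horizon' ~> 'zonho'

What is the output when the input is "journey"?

What's happening: move the last 3 characters to the front (rotate right by 3), then delete the last 2 characters.
For "journey" the result is "neyjo".

neyjo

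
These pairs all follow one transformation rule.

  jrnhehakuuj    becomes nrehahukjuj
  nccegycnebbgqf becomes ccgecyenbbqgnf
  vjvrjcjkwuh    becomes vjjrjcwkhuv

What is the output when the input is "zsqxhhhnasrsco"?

Rule — move the first character to the end, then swap each adjacent pair of characters (1↔2, 3↔4, ...).
Doing the same to "zsqxhhhnasrsco": "qshxhhanrscszo".

qshxhhanrscszo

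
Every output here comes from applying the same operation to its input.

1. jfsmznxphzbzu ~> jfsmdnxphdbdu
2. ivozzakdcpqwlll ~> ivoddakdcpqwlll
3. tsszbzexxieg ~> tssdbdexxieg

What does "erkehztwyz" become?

The rule is to replace every "z" with "d".
"erkehztwyz" → "erkehdtwyd".

erkehdtwyd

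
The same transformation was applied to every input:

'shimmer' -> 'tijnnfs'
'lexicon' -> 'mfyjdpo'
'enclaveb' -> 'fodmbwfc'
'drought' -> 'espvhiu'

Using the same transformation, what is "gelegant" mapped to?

The rule is to shift every letter 1 place forward in the alphabet (wrapping around).
Doing the same to "gelegant": "hfmfhbou".

hfmfhbou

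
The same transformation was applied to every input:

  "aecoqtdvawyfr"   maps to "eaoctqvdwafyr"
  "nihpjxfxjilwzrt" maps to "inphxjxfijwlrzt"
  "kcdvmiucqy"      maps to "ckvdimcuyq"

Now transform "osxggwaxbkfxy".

sogxwgxakbxfy

Rule — swap each adjacent pair of characters (1↔2, 3↔4, ...).
"osxggwaxbkfxy" → "sogxwgxakbxfy".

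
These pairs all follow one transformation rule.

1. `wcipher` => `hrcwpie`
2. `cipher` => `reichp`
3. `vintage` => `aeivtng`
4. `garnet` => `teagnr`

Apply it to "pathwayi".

iyaphtaw

The pattern: swap each adjacent pair of characters (1↔2, 3↔4, ...), then move the last 2 characters to the front (rotate right by 2).
Applying both steps to "pathwayi": "aphtawiy", then "iyaphtaw".
(Check on "wcipher": → "cwpiehr" → "hrcwpie" ✓)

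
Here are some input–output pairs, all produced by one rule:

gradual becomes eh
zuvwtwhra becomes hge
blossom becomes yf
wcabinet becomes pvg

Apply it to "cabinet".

na

In each case the input is transformed by: shift every letter 13 places forward in the alphabet (wrapping around) — i.e. ROT13, then keep one character in every 3, starting at position 2 (positions 2nd, 5th, 8th, ...).
Applying both steps to "cabinet": "pnovarg", then "na".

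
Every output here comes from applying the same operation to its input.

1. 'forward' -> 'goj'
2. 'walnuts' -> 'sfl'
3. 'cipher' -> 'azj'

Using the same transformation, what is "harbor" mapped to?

What's happening: shift every letter 8 places backward in the alphabet (wrapping around), then keep every other character starting from the second (positions 2nd, 4th, 6th, ...).
"harbor" → "zsjtgj" → "stj".

stj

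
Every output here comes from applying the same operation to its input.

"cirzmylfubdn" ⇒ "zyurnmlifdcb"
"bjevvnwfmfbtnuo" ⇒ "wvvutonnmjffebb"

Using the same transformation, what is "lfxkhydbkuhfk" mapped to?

The rule is to sort the characters into reverse alphabetical order.
For "lfxkhydbkuhfk" the result is "yxulkkkhhffdb".

yxulkkkhhffdb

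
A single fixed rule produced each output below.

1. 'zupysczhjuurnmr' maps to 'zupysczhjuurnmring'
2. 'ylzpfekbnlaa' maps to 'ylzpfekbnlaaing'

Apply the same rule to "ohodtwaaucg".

ohodtwaaucging

In each case the input is transformed by: append "ing".
"ohodtwaaucg" → "ohodtwaaucging".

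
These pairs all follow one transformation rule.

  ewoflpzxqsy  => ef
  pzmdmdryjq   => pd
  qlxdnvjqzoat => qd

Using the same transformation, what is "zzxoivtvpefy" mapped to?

In each case the input is transformed by: keep one character in every 3, starting at position 1 (positions 1st, 4th, 7th, ...), then delete the last 2 characters.
For "zzxoivtvpefy" the result is "zo".

zo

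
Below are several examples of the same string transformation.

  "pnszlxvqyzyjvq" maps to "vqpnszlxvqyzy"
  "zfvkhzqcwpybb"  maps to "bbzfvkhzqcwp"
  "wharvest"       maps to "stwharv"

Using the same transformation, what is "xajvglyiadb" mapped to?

Looking at the pairs, the operation is to move the last 3 characters to the front (rotate right by 3), then delete the first character.
"xajvglyiadb" → "dbxajvglyi".

dbxajvglyi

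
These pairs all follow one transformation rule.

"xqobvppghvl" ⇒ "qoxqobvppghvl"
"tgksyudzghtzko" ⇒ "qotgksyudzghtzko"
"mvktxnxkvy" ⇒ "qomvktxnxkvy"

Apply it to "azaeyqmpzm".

The pattern: prepend "qo".
Doing the same to "azaeyqmpzm": "qoazaeyqmpzm".

qoazaeyqmpzm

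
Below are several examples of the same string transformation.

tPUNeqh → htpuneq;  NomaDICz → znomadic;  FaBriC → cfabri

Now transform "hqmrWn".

Rule — move the last character to the front, then convert every letter to lowercase.
Applying that to "hqmrWn" gives "nhqmrw".

nhqmrw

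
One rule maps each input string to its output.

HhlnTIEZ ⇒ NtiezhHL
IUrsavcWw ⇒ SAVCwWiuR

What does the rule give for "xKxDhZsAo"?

The pattern: move the first 3 characters to the end (rotate left by 3), then flip the case of every letter.
Applying that to "xKxDhZsAo" gives "dHzSaOXkX".

dHzSaOXkX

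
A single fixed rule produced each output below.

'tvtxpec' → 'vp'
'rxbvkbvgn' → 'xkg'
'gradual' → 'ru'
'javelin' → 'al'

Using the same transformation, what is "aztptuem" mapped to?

ztm

Each output is the input with this applied: keep one character in every 3, starting at position 2 (positions 2nd, 5th, 8th, ...).
For "aztptuem" the result is "ztm".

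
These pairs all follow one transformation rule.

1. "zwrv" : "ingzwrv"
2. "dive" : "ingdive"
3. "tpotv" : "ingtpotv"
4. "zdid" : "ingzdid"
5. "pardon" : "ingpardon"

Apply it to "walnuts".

What's happening: prepend "ing".
Doing the same to "walnuts": "ingwalnuts".

ingwalnuts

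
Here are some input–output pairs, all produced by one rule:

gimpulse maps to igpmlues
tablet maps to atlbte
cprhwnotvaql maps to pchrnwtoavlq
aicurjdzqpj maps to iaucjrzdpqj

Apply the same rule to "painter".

The pattern: swap each adjacent pair of characters (1↔2, 3↔4, ...).
"painter" → "apnietr".

apnietr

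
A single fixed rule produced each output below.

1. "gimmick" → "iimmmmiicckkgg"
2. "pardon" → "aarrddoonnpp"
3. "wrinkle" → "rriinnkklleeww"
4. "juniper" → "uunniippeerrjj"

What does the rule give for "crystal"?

rryyssttaallcc

In each case the input is transformed by: move the first character to the end, then double every character.
Working it through for "crystal": intermediate "rystalc", final "rryyssttaallcc".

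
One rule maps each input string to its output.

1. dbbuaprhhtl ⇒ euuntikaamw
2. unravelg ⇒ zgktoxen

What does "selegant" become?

mxexztgl

In each case the input is transformed by: shift every letter 7 places backward in the alphabet (wrapping around), then swap the first and last characters.
So "selegant" becomes "mxexztgl".
(Check on "dbbuaprhhtl": → "wuuntikaame" → "euuntikaamw" ✓)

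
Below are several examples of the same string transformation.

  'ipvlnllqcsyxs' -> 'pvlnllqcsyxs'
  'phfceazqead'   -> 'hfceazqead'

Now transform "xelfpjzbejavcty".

What's happening: delete the first character.
Doing the same to "xelfpjzbejavcty": "elfpjzbejavcty".

elfpjzbejavcty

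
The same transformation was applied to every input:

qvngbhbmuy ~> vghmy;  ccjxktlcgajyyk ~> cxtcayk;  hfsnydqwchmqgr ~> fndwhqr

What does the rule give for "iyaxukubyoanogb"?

Each output is the input with this applied: keep every other character starting from the second (positions 2nd, 4th, 6th, ...).
Applying that to "iyaxukubyoanogb" gives "yxkbong".

yxkbong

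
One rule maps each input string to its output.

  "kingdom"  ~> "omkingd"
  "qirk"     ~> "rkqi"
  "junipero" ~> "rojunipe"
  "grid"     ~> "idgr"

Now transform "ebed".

Rule — move the last 2 characters to the front (rotate right by 2).
So "ebed" becomes "edeb".

edeb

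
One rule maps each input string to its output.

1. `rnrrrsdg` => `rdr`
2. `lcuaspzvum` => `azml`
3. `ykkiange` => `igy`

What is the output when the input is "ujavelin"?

The pattern: keep one character in every 3, starting at position 1 (positions 1st, 4th, 7th, ...), then move the first character to the end.
For "ujavelin", step one produces "uvi"; step two turns that into "viu".
(Check on "lcuaspzvum": → "lazm" → "azml" ✓)

viu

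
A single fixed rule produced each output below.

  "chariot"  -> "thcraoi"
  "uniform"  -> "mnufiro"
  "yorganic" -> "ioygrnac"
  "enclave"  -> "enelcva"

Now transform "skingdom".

oksnidgm

Rule — swap each adjacent pair of characters (1↔2, 3↔4, ...), then move the last character to the front.
On "skingdom": the first step gives "ksnidgmo", and the second then gives "oksnidgm".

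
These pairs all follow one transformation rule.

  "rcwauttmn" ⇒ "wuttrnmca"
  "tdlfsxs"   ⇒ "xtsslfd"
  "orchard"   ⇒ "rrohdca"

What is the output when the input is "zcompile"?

zpomliec

The transformation: sort the characters into reverse alphabetical order.
On "zcompile" that produces "zpomliec".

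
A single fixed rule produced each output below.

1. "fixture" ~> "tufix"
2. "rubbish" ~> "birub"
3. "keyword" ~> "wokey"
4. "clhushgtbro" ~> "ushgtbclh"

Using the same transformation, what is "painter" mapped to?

Rule — delete the last 2 characters, then move the first 3 characters to the end (rotate left by 3).
Starting from "painter": after the first operation, "paint"; after the second, "ntpai".

ntpai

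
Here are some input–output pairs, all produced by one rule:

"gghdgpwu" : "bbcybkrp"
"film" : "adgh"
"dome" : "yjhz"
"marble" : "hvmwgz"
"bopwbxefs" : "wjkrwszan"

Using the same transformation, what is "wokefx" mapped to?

rjfzas

Looking at the pairs, the operation is to shift every letter 5 places backward in the alphabet (wrapping around).
Applying that to "wokefx" gives "rjfzas".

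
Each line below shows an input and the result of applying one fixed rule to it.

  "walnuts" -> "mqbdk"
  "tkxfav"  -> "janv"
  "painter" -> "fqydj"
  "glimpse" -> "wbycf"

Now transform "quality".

What's happening: delete the last 2 characters, then shift every letter 10 places backward in the alphabet (wrapping around).
Starting from "quality": after the first operation, "quali"; after the second, "gkqby".

gkqby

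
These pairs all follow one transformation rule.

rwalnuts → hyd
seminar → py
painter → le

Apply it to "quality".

ft

Each output is the input with this applied: shift every letter 11 places forward in the alphabet (wrapping around), then keep one character in every 3, starting at position 2 (positions 2nd, 5th, 8th, ...).
Working it through for "quality": intermediate "bflwtej", final "ft".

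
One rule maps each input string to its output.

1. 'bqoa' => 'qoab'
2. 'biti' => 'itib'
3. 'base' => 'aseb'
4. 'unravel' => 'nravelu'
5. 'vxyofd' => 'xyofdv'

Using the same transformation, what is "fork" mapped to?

The pattern: move the first character to the end.
On "fork" that produces "orkf".

orkf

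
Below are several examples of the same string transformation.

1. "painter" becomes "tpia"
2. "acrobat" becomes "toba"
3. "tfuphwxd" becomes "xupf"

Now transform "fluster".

usle

In each case the input is transformed by: sort the characters into reverse alphabetical order, then keep every other character starting from the first (positions 1st, 3rd, 5th, ...).
Applying both steps to "fluster": "utsrlfe", then "usle".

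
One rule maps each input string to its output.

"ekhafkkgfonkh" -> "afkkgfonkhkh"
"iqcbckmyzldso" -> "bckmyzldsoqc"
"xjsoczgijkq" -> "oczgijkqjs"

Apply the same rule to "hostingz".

Rule — delete the first character, then move the first 2 characters to the end (rotate left by 2).
Applying both steps to "hostingz": "ostingz", then "tingzos".

tingzos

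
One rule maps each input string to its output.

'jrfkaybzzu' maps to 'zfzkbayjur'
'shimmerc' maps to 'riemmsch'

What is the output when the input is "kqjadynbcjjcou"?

The pattern: take characters alternately from the front and the back (1st, last, 2nd, 2nd-last, ...), then move the first 3 characters to the end (rotate left by 3).
"kqjadynbcjjcou" → "kuqojcajdjycnb" → "ojcajdjycnbkuq".

ojcajdjycnbkuq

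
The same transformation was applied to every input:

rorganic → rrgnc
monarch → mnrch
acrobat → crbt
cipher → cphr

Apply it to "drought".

In each case the input is transformed by: remove every vowel.
Doing the same to "drought": "drght".

drght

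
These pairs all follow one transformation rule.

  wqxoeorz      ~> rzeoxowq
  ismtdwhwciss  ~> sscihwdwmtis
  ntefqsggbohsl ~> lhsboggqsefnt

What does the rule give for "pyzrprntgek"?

kgentprzrpy

In each case the input is transformed by: swap each adjacent pair of characters (1↔2, 3↔4, ...), then reverse the string.
"pyzrprntgek" → "yprzrptnegk" → "kgentprzrpy".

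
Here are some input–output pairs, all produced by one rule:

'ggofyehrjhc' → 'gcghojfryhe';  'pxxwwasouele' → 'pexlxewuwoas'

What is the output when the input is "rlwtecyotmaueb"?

rblewutaemctyo

What's happening: take characters alternately from the front and the back (1st, last, 2nd, 2nd-last, ...).
"rlwtecyotmaueb" → "rblewutaemctyo".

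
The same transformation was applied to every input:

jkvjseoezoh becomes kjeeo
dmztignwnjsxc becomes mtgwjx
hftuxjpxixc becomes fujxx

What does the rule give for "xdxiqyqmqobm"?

diymom

The transformation: keep every other character starting from the second (positions 2nd, 4th, 6th, ...).
So "xdxiqyqmqobm" becomes "diymom".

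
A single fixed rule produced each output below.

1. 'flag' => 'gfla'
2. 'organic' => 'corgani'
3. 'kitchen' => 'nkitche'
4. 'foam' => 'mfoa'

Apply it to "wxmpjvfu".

The transformation: move the last character to the front.
For "wxmpjvfu" the result is "uwxmpjvf".

uwxmpjvf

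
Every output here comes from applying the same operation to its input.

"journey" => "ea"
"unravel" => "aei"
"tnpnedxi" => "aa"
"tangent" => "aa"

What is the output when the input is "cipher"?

ue

In each case the input is transformed by: shift every letter 13 places forward in the alphabet (wrapping around) — i.e. ROT13, then keep only the vowels.
Applying both steps to "cipher": "pvcure", then "ue".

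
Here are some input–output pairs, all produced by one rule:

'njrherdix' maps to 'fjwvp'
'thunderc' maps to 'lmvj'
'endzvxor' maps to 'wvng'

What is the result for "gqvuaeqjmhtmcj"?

The rule is to keep every other character starting from the first (positions 1st, 3rd, 5th, ...), then shift every letter 8 places backward in the alphabet (wrapping around).
Applying both steps to "gqvuaeqjmhtmcj": "gvaqmtc", then "ynsielu".
(Check on "njrherdix": → "nredx" → "fjwvp" ✓)

ynsielu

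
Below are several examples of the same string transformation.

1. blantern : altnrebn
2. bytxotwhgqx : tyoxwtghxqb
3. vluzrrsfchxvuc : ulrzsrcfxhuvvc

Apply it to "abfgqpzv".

fbqgzpav

Rule — move the first character to the end, then swap each adjacent pair of characters (1↔2, 3↔4, ...).
On "abfgqpzv": the first step gives "bfgqpzva", and the second then gives "fbqgzpav".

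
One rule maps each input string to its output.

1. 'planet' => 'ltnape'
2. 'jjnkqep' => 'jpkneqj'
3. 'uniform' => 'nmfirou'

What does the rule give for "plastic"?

lcsaitp

In each case the input is transformed by: swap the first and last characters, then swap each adjacent pair of characters (1↔2, 3↔4, ...).
For "plastic", step one produces "clastip"; step two turns that into "lcsaitp".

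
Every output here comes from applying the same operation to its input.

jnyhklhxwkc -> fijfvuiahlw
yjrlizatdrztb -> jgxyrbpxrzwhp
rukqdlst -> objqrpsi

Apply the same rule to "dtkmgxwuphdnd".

The rule is to shift every letter 2 places backward in the alphabet (wrapping around), then move the first 3 characters to the end (rotate left by 3).
Starting from "dtkmgxwuphdnd": after the first operation, "brikevusnfblb"; after the second, "kevusnfblbbri".

kevusnfblbbri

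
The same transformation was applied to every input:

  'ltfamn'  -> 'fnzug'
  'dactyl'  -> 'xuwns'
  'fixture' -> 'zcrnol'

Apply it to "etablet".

ynuvfy

Looking at the pairs, the operation is to delete the last character, then shift every letter 6 places backward in the alphabet (wrapping around).
Working it through for "etablet": intermediate "etable", final "ynuvfy".
(Check on "fixture": → "fixtur" → "zcrnol" ✓)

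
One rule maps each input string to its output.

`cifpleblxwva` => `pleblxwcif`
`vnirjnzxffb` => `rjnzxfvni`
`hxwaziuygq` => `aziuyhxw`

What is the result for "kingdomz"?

gdokin

The pattern: delete the last 2 characters, then move the first 3 characters to the end (rotate left by 3).
Starting from "kingdomz": after the first operation, "kingdo"; after the second, "gdokin".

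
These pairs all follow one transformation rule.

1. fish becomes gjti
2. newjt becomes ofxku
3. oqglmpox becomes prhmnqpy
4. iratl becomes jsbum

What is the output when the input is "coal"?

Looking at the pairs, the operation is to shift every letter 1 place forward in the alphabet (wrapping around).
Doing the same to "coal": "dpbm".

dpbm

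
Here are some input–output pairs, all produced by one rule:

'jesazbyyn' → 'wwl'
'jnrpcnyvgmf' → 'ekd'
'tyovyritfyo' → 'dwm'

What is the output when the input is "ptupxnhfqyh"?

Each output is the input with this applied: shift every letter 2 places backward in the alphabet (wrapping around), then keep only the last 3 characters.
Working it through for "ptupxnhfqyh": intermediate "nrsnvlfdowf", final "owf".

owf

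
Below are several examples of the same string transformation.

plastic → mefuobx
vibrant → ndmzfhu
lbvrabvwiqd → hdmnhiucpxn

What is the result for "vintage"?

zfmsqhu

What's happening: shift every letter 12 places forward in the alphabet (wrapping around), then move the first 2 characters to the end (rotate left by 2).
On "vintage": the first step gives "huzfmsq", and the second then gives "zfmsqhu".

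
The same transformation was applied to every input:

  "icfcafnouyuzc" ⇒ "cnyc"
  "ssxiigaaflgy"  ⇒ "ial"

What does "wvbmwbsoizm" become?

Each output is the input with this applied: delete the first 3 characters, then keep one character in every 3, starting at position 1 (positions 1st, 4th, 7th, ...).
On "wvbmwbsoizm": the first step gives "mwbsoizm", and the second then gives "msz".
(Check on "icfcafnouyuzc": → "cafnouyuzc" → "cnyc" ✓)

msz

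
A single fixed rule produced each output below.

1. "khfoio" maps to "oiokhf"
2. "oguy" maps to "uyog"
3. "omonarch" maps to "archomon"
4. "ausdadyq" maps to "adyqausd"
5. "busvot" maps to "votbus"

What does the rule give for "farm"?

rmfa

The rule is to swap the front and back halves of the string.
So "farm" becomes "rmfa".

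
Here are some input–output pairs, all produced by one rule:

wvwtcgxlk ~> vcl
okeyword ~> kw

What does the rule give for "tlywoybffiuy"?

lofu

In each case the input is transformed by: delete the last character, then keep one character in every 3, starting at position 2 (positions 2nd, 5th, 8th, ...).
Starting from "tlywoybffiuy": after the first operation, "tlywoybffiu"; after the second, "lofu".
(Check on "wvwtcgxlk": → "wvwtcgxl" → "vcl" ✓)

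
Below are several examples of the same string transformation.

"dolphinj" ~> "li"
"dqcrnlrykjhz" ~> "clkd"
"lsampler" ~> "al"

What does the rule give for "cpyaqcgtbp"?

What's happening: swap the first and last characters, then keep one character in every 3, starting at position 3 (positions 3rd, 6th, 9th, ...).
For "cpyaqcgtbp", step one produces "ppyaqcgtbc"; step two turns that into "ycb".
(Check on "dolphinj": → "jolphind" → "li" ✓)

ycb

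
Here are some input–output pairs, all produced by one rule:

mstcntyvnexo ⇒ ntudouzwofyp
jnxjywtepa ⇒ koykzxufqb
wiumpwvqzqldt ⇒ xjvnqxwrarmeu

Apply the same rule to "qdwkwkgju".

rexlxlhkv

Rule — shift every letter 1 place forward in the alphabet (wrapping around).
For "qdwkwkgju" the result is "rexlxlhkv".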